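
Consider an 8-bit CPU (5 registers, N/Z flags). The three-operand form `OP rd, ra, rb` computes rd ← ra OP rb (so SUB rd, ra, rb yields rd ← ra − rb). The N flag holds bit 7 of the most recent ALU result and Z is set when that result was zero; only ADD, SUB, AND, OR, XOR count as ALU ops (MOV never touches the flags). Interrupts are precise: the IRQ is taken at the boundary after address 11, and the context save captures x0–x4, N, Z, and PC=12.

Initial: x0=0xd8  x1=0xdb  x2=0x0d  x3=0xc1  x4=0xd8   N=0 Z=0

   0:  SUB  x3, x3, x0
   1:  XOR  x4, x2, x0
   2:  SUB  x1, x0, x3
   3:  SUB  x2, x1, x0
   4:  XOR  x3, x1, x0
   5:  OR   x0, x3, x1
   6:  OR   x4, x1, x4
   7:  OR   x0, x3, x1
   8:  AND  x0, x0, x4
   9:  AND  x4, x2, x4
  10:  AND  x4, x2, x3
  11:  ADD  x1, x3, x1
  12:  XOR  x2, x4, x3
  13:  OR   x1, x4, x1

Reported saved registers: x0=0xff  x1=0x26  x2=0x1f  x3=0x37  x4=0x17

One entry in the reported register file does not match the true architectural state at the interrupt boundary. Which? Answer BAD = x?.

after  0: x0=0xd8 x1=0xdb x2=0x0d x3=0xe9 x4=0xd8  N=1 Z=0
after  1: x0=0xd8 x1=0xdb x2=0x0d x3=0xe9 x4=0xd5  N=1 Z=0
after  2: x0=0xd8 x1=0xef x2=0x0d x3=0xe9 x4=0xd5  N=1 Z=0
after  3: x0=0xd8 x1=0xef x2=0x17 x3=0xe9 x4=0xd5  N=0 Z=0
after  4: x0=0xd8 x1=0xef x2=0x17 x3=0x37 x4=0xd5  N=0 Z=0
after  5: x0=0xff x1=0xef x2=0x17 x3=0x37 x4=0xd5  N=1 Z=0
after  6: x0=0xff x1=0xef x2=0x17 x3=0x37 x4=0xff  N=1 Z=0
after  7: x0=0xff x1=0xef x2=0x17 x3=0x37 x4=0xff  N=1 Z=0
after  8: x0=0xff x1=0xef x2=0x17 x3=0x37 x4=0xff  N=1 Z=0
after  9: x0=0xff x1=0xef x2=0x17 x3=0x37 x4=0x17  N=0 Z=0
after 10: x0=0xff x1=0xef x2=0x17 x3=0x37 x4=0x17  N=0 Z=0
after 11: x0=0xff x1=0x26 x2=0x17 x3=0x37 x4=0x17  N=0 Z=0
-- IRQ taken; context saved, return-PC = 12 --
mismatch: x2: reported 0x1f vs actual 0x17

BAD = x2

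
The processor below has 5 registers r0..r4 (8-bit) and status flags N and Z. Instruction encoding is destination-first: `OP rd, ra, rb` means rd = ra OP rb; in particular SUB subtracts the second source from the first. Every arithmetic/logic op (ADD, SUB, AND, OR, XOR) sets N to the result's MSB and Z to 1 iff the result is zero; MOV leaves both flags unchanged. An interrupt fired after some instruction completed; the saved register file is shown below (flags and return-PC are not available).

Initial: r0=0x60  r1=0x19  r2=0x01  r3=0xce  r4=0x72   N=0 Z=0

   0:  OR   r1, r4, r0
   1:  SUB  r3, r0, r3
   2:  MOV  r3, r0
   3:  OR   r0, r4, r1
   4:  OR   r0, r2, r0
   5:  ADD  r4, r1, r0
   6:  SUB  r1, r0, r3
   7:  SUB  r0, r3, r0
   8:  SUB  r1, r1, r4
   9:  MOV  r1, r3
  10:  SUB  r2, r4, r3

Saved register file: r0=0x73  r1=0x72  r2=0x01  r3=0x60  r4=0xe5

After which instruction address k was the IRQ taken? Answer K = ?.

K = 5

after  0: r0=0x60 r1=0x72 r2=0x01 r3=0xce r4=0x72  N=0 Z=0
after  1: r0=0x60 r1=0x72 r2=0x01 r3=0x92 r4=0x72  N=1 Z=0
after  2: r0=0x60 r1=0x72 r2=0x01 r3=0x60 r4=0x72  N=1 Z=0
after  3: r0=0x72 r1=0x72 r2=0x01 r3=0x60 r4=0x72  N=0 Z=0
after  4: r0=0x73 r1=0x72 r2=0x01 r3=0x60 r4=0x72  N=0 Z=0
after  5: r0=0x73 r1=0x72 r2=0x01 r3=0x60 r4=0xe5  N=1 Z=0
-- IRQ taken; context saved, return-PC = 6 --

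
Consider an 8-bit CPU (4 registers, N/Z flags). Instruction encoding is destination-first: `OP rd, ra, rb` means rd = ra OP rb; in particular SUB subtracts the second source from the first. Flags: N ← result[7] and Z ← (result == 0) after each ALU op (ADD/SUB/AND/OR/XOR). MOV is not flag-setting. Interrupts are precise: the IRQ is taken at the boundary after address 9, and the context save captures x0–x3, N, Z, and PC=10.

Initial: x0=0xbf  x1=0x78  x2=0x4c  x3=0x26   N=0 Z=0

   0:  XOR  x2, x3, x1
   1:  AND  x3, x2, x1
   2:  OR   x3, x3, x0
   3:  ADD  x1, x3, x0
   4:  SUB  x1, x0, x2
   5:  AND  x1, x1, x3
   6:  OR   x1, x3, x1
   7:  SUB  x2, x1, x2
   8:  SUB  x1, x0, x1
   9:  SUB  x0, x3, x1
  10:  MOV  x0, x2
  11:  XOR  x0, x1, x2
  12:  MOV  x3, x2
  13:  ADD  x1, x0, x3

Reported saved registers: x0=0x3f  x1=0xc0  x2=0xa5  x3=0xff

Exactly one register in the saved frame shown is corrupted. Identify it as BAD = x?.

after  0: x0=0xbf x1=0x78 x2=0x5e x3=0x26  N=0 Z=0
after  1: x0=0xbf x1=0x78 x2=0x5e x3=0x58  N=0 Z=0
after  2: x0=0xbf x1=0x78 x2=0x5e x3=0xff  N=1 Z=0
after  3: x0=0xbf x1=0xbe x2=0x5e x3=0xff  N=1 Z=0
after  4: x0=0xbf x1=0x61 x2=0x5e x3=0xff  N=0 Z=0
after  5: x0=0xbf x1=0x61 x2=0x5e x3=0xff  N=0 Z=0
after  6: x0=0xbf x1=0xff x2=0x5e x3=0xff  N=1 Z=0
after  7: x0=0xbf x1=0xff x2=0xa1 x3=0xff  N=1 Z=0
after  8: x0=0xbf x1=0xc0 x2=0xa1 x3=0xff  N=1 Z=0
after  9: x0=0x3f x1=0xc0 x2=0xa1 x3=0xff  N=0 Z=0
-- IRQ taken; context saved, return-PC = 10 --
mismatch: x2: reported 0xa5 vs actual 0xa1

BAD = x2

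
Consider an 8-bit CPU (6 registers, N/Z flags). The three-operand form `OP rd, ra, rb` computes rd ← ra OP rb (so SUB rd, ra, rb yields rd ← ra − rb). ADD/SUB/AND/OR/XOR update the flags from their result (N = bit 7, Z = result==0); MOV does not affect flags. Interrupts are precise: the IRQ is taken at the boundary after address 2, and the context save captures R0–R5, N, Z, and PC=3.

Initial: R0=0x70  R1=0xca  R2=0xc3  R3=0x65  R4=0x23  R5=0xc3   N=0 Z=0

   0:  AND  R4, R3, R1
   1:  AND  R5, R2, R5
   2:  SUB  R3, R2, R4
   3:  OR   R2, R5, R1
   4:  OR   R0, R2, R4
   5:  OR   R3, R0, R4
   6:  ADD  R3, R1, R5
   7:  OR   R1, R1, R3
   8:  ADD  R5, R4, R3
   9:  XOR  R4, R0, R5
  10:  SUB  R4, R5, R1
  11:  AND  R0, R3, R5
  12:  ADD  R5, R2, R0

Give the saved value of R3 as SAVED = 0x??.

after  0: R0=0x70 R1=0xca R2=0xc3 R3=0x65 R4=0x40 R5=0xc3  N=0 Z=0
after  1: R0=0x70 R1=0xca R2=0xc3 R3=0x65 R4=0x40 R5=0xc3  N=1 Z=0
after  2: R0=0x70 R1=0xca R2=0xc3 R3=0x83 R4=0x40 R5=0xc3  N=1 Z=0
-- IRQ taken; context saved, return-PC = 3 --

SAVED = 0x83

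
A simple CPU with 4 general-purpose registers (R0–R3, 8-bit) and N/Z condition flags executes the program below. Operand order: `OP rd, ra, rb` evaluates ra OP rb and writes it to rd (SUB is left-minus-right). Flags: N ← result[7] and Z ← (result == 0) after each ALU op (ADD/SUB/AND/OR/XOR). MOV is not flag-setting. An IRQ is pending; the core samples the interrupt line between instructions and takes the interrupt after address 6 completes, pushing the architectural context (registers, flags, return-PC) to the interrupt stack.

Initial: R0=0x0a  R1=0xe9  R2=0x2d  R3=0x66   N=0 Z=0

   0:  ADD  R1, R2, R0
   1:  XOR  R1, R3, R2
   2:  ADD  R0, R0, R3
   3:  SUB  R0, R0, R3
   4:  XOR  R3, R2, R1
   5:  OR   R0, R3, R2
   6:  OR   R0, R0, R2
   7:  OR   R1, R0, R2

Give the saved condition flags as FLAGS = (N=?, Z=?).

FLAGS = (N=0, Z=0)

after  0: R0=0x0a R1=0x37 R2=0x2d R3=0x66  N=0 Z=0
after  1: R0=0x0a R1=0x4b R2=0x2d R3=0x66  N=0 Z=0
after  2: R0=0x70 R1=0x4b R2=0x2d R3=0x66  N=0 Z=0
after  3: R0=0x0a R1=0x4b R2=0x2d R3=0x66  N=0 Z=0
after  4: R0=0x0a R1=0x4b R2=0x2d R3=0x66  N=0 Z=0
after  5: R0=0x6f R1=0x4b R2=0x2d R3=0x66  N=0 Z=0
after  6: R0=0x6f R1=0x4b R2=0x2d R3=0x66  N=0 Z=0
-- IRQ taken; context saved, return-PC = 7 --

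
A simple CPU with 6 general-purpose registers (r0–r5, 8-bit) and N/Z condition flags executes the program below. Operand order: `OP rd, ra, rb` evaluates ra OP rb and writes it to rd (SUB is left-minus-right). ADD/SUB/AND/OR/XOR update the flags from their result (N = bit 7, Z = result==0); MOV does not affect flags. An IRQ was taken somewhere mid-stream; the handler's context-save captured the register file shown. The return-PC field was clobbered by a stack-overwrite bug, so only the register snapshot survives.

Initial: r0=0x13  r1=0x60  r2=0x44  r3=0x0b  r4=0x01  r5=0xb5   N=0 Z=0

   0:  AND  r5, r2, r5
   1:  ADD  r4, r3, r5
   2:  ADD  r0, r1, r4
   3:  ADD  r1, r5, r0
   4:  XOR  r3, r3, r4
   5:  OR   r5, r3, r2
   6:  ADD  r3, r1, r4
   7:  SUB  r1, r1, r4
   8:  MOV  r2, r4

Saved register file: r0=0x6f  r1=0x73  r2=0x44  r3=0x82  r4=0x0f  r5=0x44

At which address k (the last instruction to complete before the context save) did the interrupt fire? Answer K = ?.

K = 6

after  0: r0=0x13 r1=0x60 r2=0x44 r3=0x0b r4=0x01 r5=0x04  N=0 Z=0
after  1: r0=0x13 r1=0x60 r2=0x44 r3=0x0b r4=0x0f r5=0x04  N=0 Z=0
after  2: r0=0x6f r1=0x60 r2=0x44 r3=0x0b r4=0x0f r5=0x04  N=0 Z=0
after  3: r0=0x6f r1=0x73 r2=0x44 r3=0x0b r4=0x0f r5=0x04  N=0 Z=0
after  4: r0=0x6f r1=0x73 r2=0x44 r3=0x04 r4=0x0f r5=0x04  N=0 Z=0
after  5: r0=0x6f r1=0x73 r2=0x44 r3=0x04 r4=0x0f r5=0x44  N=0 Z=0
after  6: r0=0x6f r1=0x73 r2=0x44 r3=0x82 r4=0x0f r5=0x44  N=1 Z=0
-- IRQ taken; context saved, return-PC = 7 --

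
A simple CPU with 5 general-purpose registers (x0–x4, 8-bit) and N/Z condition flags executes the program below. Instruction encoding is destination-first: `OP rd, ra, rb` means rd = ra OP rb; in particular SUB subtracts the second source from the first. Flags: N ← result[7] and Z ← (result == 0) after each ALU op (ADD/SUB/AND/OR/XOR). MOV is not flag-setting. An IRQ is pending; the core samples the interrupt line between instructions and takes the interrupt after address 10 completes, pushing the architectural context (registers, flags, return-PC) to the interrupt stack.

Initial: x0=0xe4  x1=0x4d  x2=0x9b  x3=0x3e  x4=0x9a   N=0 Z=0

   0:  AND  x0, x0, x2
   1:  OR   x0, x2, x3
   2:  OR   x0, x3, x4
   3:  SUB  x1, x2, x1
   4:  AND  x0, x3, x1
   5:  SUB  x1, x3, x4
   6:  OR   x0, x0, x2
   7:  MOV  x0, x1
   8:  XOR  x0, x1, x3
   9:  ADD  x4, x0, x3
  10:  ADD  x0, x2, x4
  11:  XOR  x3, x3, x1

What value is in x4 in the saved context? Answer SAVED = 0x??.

after  0: x0=0x80 x1=0x4d x2=0x9b x3=0x3e x4=0x9a  N=1 Z=0
after  1: x0=0xbf x1=0x4d x2=0x9b x3=0x3e x4=0x9a  N=1 Z=0
after  2: x0=0xbe x1=0x4d x2=0x9b x3=0x3e x4=0x9a  N=1 Z=0
after  3: x0=0xbe x1=0x4e x2=0x9b x3=0x3e x4=0x9a  N=0 Z=0
after  4: x0=0x0e x1=0x4e x2=0x9b x3=0x3e x4=0x9a  N=0 Z=0
after  5: x0=0x0e x1=0xa4 x2=0x9b x3=0x3e x4=0x9a  N=1 Z=0
after  6: x0=0x9f x1=0xa4 x2=0x9b x3=0x3e x4=0x9a  N=1 Z=0
after  7: x0=0xa4 x1=0xa4 x2=0x9b x3=0x3e x4=0x9a  N=1 Z=0
after  8: x0=0x9a x1=0xa4 x2=0x9b x3=0x3e x4=0x9a  N=1 Z=0
after  9: x0=0x9a x1=0xa4 x2=0x9b x3=0x3e x4=0xd8  N=1 Z=0
after 10: x0=0x73 x1=0xa4 x2=0x9b x3=0x3e x4=0xd8  N=0 Z=0
-- IRQ taken; context saved, return-PC = 11 --

SAVED = 0xd8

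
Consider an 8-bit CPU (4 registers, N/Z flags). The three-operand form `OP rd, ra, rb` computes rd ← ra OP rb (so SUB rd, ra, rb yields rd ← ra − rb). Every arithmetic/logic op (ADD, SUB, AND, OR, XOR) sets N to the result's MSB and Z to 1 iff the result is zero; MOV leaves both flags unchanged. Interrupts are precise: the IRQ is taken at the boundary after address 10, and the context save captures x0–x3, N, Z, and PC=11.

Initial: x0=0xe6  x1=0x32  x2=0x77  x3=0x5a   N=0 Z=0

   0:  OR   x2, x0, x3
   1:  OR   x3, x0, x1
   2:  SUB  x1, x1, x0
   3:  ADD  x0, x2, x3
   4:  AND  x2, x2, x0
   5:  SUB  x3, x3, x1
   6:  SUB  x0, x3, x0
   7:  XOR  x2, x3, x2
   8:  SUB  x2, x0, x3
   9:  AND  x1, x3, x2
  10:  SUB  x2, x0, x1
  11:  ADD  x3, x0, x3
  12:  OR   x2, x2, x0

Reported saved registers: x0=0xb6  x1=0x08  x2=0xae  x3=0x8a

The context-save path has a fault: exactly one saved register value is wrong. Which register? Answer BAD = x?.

after  0: x0=0xe6 x1=0x32 x2=0xfe x3=0x5a  N=1 Z=0
after  1: x0=0xe6 x1=0x32 x2=0xfe x3=0xf6  N=1 Z=0
after  2: x0=0xe6 x1=0x4c x2=0xfe x3=0xf6  N=0 Z=0
after  3: x0=0xf4 x1=0x4c x2=0xfe x3=0xf6  N=1 Z=0
after  4: x0=0xf4 x1=0x4c x2=0xf4 x3=0xf6  N=1 Z=0
after  5: x0=0xf4 x1=0x4c x2=0xf4 x3=0xaa  N=1 Z=0
after  6: x0=0xb6 x1=0x4c x2=0xf4 x3=0xaa  N=1 Z=0
after  7: x0=0xb6 x1=0x4c x2=0x5e x3=0xaa  N=0 Z=0
after  8: x0=0xb6 x1=0x4c x2=0x0c x3=0xaa  N=0 Z=0
after  9: x0=0xb6 x1=0x08 x2=0x0c x3=0xaa  N=0 Z=0
after 10: x0=0xb6 x1=0x08 x2=0xae x3=0xaa  N=1 Z=0
-- IRQ taken; context saved, return-PC = 11 --
mismatch: x3: reported 0x8a vs actual 0xaa

BAD = x3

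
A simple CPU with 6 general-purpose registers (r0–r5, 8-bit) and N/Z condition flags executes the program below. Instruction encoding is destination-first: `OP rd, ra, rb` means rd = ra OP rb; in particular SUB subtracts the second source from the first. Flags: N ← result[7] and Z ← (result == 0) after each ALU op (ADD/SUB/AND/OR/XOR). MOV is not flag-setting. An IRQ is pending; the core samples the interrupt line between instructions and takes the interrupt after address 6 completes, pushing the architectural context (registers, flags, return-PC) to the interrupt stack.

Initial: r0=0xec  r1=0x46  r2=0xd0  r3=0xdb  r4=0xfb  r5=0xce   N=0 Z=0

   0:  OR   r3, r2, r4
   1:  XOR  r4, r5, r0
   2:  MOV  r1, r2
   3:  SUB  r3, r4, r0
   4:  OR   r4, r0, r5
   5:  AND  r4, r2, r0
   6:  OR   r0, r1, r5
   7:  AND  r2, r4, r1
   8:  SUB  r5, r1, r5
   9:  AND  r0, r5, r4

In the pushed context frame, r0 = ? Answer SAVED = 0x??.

SAVED = 0xde

after  0: r0=0xec r1=0x46 r2=0xd0 r3=0xfb r4=0xfb r5=0xce  N=1 Z=0
after  1: r0=0xec r1=0x46 r2=0xd0 r3=0xfb r4=0x22 r5=0xce  N=0 Z=0
after  2: r0=0xec r1=0xd0 r2=0xd0 r3=0xfb r4=0x22 r5=0xce  N=0 Z=0
after  3: r0=0xec r1=0xd0 r2=0xd0 r3=0x36 r4=0x22 r5=0xce  N=0 Z=0
after  4: r0=0xec r1=0xd0 r2=0xd0 r3=0x36 r4=0xee r5=0xce  N=1 Z=0
after  5: r0=0xec r1=0xd0 r2=0xd0 r3=0x36 r4=0xc0 r5=0xce  N=1 Z=0
after  6: r0=0xde r1=0xd0 r2=0xd0 r3=0x36 r4=0xc0 r5=0xce  N=1 Z=0
-- IRQ taken; context saved, return-PC = 7 --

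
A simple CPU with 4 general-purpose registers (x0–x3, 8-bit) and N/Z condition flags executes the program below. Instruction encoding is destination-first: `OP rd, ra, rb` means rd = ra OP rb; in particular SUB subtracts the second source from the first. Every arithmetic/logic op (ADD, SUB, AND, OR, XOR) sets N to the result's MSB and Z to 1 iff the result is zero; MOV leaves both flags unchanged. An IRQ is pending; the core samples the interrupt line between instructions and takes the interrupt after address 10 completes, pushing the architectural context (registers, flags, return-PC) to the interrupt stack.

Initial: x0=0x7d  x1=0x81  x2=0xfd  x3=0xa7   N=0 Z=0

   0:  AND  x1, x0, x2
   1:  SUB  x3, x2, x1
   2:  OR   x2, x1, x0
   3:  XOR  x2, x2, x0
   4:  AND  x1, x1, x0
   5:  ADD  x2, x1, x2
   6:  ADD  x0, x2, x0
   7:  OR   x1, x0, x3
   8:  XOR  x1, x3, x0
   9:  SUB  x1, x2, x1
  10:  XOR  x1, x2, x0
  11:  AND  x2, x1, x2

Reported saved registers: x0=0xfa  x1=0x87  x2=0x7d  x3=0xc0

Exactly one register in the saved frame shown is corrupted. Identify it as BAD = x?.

BAD = x3

after  0: x0=0x7d x1=0x7d x2=0xfd x3=0xa7  N=0 Z=0
after  1: x0=0x7d x1=0x7d x2=0xfd x3=0x80  N=1 Z=0
after  2: x0=0x7d x1=0x7d x2=0x7d x3=0x80  N=0 Z=0
after  3: x0=0x7d x1=0x7d x2=0x00 x3=0x80  N=0 Z=1
after  4: x0=0x7d x1=0x7d x2=0x00 x3=0x80  N=0 Z=0
after  5: x0=0x7d x1=0x7d x2=0x7d x3=0x80  N=0 Z=0
after  6: x0=0xfa x1=0x7d x2=0x7d x3=0x80  N=1 Z=0
after  7: x0=0xfa x1=0xfa x2=0x7d x3=0x80  N=1 Z=0
after  8: x0=0xfa x1=0x7a x2=0x7d x3=0x80  N=0 Z=0
after  9: x0=0xfa x1=0x03 x2=0x7d x3=0x80  N=0 Z=0
after 10: x0=0xfa x1=0x87 x2=0x7d x3=0x80  N=1 Z=0
-- IRQ taken; context saved, return-PC = 11 --
mismatch: x3: reported 0xc0 vs actual 0x80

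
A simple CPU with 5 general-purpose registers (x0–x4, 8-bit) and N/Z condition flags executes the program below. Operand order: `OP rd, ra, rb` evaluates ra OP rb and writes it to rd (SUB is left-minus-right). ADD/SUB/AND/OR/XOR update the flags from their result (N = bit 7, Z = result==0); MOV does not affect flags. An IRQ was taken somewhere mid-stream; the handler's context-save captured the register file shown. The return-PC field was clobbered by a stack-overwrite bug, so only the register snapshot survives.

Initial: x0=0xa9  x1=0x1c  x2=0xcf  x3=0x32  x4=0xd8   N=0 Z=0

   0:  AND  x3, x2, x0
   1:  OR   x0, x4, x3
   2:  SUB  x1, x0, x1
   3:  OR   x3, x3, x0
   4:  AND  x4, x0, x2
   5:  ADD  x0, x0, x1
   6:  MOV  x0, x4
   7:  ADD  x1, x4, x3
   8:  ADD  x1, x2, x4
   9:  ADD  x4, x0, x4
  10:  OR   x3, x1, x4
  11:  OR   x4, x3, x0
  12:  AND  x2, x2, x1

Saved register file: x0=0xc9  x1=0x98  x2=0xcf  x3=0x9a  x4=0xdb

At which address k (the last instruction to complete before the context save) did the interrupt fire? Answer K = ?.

K = 11

after  0: x0=0xa9 x1=0x1c x2=0xcf x3=0x89 x4=0xd8  N=1 Z=0
after  1: x0=0xd9 x1=0x1c x2=0xcf x3=0x89 x4=0xd8  N=1 Z=0
after  2: x0=0xd9 x1=0xbd x2=0xcf x3=0x89 x4=0xd8  N=1 Z=0
after  3: x0=0xd9 x1=0xbd x2=0xcf x3=0xd9 x4=0xd8  N=1 Z=0
after  4: x0=0xd9 x1=0xbd x2=0xcf x3=0xd9 x4=0xc9  N=1 Z=0
after  5: x0=0x96 x1=0xbd x2=0xcf x3=0xd9 x4=0xc9  N=1 Z=0
after  6: x0=0xc9 x1=0xbd x2=0xcf x3=0xd9 x4=0xc9  N=1 Z=0
after  7: x0=0xc9 x1=0xa2 x2=0xcf x3=0xd9 x4=0xc9  N=1 Z=0
after  8: x0=0xc9 x1=0x98 x2=0xcf x3=0xd9 x4=0xc9  N=1 Z=0
after  9: x0=0xc9 x1=0x98 x2=0xcf x3=0xd9 x4=0x92  N=1 Z=0
after 10: x0=0xc9 x1=0x98 x2=0xcf x3=0x9a x4=0x92  N=1 Z=0
after 11: x0=0xc9 x1=0x98 x2=0xcf x3=0x9a x4=0xdb  N=1 Z=0
-- IRQ taken; context saved, return-PC = 12 --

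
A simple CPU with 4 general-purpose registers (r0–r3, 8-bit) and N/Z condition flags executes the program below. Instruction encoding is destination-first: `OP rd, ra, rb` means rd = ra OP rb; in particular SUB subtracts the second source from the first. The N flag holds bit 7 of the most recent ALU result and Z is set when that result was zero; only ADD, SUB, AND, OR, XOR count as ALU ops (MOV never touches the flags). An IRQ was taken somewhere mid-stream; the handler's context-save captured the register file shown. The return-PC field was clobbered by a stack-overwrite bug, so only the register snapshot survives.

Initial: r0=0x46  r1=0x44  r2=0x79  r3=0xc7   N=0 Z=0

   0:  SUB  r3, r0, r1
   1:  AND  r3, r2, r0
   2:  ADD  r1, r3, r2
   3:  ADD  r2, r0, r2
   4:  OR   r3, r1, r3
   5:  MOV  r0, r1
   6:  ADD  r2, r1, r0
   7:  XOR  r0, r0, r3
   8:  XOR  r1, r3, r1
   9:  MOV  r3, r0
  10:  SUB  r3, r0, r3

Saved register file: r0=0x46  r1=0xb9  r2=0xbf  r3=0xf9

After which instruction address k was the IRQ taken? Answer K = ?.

K = 4

after  0: r0=0x46 r1=0x44 r2=0x79 r3=0x02  N=0 Z=0
after  1: r0=0x46 r1=0x44 r2=0x79 r3=0x40  N=0 Z=0
after  2: r0=0x46 r1=0xb9 r2=0x79 r3=0x40  N=1 Z=0
after  3: r0=0x46 r1=0xb9 r2=0xbf r3=0x40  N=1 Z=0
after  4: r0=0x46 r1=0xb9 r2=0xbf r3=0xf9  N=1 Z=0
-- IRQ taken; context saved, return-PC = 5 --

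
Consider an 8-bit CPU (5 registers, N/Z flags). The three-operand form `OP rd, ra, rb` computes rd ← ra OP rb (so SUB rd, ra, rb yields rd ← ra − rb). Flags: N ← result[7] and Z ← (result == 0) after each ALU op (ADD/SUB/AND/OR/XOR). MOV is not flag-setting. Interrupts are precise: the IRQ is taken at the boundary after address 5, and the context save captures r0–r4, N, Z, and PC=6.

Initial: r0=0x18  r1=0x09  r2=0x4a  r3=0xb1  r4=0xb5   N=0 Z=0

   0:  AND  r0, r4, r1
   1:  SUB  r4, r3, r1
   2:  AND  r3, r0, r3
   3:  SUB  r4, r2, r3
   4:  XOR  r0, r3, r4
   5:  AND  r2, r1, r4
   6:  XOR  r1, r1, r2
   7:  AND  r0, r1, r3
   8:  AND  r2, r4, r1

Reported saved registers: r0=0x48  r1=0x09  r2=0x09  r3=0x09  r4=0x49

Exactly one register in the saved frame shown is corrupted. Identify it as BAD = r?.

BAD = r3

after  0: r0=0x01 r1=0x09 r2=0x4a r3=0xb1 r4=0xb5  N=0 Z=0
after  1: r0=0x01 r1=0x09 r2=0x4a r3=0xb1 r4=0xa8  N=1 Z=0
after  2: r0=0x01 r1=0x09 r2=0x4a r3=0x01 r4=0xa8  N=0 Z=0
after  3: r0=0x01 r1=0x09 r2=0x4a r3=0x01 r4=0x49  N=0 Z=0
after  4: r0=0x48 r1=0x09 r2=0x4a r3=0x01 r4=0x49  N=0 Z=0
after  5: r0=0x48 r1=0x09 r2=0x09 r3=0x01 r4=0x49  N=0 Z=0
-- IRQ taken; context saved, return-PC = 6 --
mismatch: r3: reported 0x09 vs actual 0x01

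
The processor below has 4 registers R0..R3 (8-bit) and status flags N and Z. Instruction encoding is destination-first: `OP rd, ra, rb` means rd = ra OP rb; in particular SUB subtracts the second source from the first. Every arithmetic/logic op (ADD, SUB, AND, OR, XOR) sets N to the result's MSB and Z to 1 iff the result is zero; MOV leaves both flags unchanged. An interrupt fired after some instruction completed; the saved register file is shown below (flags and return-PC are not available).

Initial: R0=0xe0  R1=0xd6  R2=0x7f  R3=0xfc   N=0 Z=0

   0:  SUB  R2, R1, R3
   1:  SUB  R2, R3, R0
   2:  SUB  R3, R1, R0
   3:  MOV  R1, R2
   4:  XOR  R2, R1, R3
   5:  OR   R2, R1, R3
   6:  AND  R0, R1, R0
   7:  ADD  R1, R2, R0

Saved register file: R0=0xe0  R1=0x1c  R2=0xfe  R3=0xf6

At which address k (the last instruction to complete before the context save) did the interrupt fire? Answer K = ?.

K = 5

after  0: R0=0xe0 R1=0xd6 R2=0xda R3=0xfc  N=1 Z=0
after  1: R0=0xe0 R1=0xd6 R2=0x1c R3=0xfc  N=0 Z=0
after  2: R0=0xe0 R1=0xd6 R2=0x1c R3=0xf6  N=1 Z=0
after  3: R0=0xe0 R1=0x1c R2=0x1c R3=0xf6  N=1 Z=0
after  4: R0=0xe0 R1=0x1c R2=0xea R3=0xf6  N=1 Z=0
after  5: R0=0xe0 R1=0x1c R2=0xfe R3=0xf6  N=1 Z=0
-- IRQ taken; context saved, return-PC = 6 --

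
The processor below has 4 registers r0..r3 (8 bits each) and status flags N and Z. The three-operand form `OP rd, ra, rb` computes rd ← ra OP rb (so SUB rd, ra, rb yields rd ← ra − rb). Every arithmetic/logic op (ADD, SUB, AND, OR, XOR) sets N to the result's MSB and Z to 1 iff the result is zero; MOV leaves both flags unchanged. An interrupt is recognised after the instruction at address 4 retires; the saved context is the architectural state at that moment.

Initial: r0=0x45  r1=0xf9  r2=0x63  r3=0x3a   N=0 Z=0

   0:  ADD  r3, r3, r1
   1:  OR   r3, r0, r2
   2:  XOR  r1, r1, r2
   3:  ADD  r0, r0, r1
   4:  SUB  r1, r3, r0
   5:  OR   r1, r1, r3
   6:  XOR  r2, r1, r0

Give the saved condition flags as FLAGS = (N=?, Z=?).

after  0: r0=0x45 r1=0xf9 r2=0x63 r3=0x33  N=0 Z=0
after  1: r0=0x45 r1=0xf9 r2=0x63 r3=0x67  N=0 Z=0
after  2: r0=0x45 r1=0x9a r2=0x63 r3=0x67  N=1 Z=0
after  3: r0=0xdf r1=0x9a r2=0x63 r3=0x67  N=1 Z=0
after  4: r0=0xdf r1=0x88 r2=0x63 r3=0x67  N=1 Z=0
-- IRQ taken; context saved, return-PC = 5 --

FLAGS = (N=1, Z=0)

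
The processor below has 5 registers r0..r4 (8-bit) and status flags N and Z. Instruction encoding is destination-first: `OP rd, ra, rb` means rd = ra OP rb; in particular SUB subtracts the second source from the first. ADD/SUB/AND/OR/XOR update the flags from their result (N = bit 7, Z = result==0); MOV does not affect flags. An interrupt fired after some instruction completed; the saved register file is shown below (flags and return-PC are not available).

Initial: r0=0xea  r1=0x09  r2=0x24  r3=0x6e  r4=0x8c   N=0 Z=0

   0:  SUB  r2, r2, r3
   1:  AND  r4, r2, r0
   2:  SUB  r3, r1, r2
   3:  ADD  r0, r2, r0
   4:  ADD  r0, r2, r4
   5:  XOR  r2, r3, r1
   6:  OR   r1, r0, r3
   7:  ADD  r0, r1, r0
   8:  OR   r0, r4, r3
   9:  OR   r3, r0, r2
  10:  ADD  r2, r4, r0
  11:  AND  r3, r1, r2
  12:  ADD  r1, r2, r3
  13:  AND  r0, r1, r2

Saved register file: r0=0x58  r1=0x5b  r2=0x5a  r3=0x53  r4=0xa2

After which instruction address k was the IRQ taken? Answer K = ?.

after  0: r0=0xea r1=0x09 r2=0xb6 r3=0x6e r4=0x8c  N=1 Z=0
after  1: r0=0xea r1=0x09 r2=0xb6 r3=0x6e r4=0xa2  N=1 Z=0
after  2: r0=0xea r1=0x09 r2=0xb6 r3=0x53 r4=0xa2  N=0 Z=0
after  3: r0=0xa0 r1=0x09 r2=0xb6 r3=0x53 r4=0xa2  N=1 Z=0
after  4: r0=0x58 r1=0x09 r2=0xb6 r3=0x53 r4=0xa2  N=0 Z=0
after  5: r0=0x58 r1=0x09 r2=0x5a r3=0x53 r4=0xa2  N=0 Z=0
after  6: r0=0x58 r1=0x5b r2=0x5a r3=0x53 r4=0xa2  N=0 Z=0
-- IRQ taken; context saved, return-PC = 7 --

K = 6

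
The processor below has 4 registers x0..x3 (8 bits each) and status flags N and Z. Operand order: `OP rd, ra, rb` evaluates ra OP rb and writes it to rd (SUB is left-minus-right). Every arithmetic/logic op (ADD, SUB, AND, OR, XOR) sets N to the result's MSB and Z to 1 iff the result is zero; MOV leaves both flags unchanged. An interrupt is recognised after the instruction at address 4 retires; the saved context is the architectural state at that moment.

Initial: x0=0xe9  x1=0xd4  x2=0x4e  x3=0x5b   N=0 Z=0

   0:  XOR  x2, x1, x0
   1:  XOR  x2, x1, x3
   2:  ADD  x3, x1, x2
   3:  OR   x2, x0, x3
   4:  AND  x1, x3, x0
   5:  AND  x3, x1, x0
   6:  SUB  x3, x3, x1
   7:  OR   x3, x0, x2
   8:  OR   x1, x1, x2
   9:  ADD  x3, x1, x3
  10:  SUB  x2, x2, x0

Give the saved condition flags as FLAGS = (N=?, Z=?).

after  0: x0=0xe9 x1=0xd4 x2=0x3d x3=0x5b  N=0 Z=0
after  1: x0=0xe9 x1=0xd4 x2=0x8f x3=0x5b  N=1 Z=0
after  2: x0=0xe9 x1=0xd4 x2=0x8f x3=0x63  N=0 Z=0
after  3: x0=0xe9 x1=0xd4 x2=0xeb x3=0x63  N=1 Z=0
after  4: x0=0xe9 x1=0x61 x2=0xeb x3=0x63  N=0 Z=0
-- IRQ taken; context saved, return-PC = 5 --

FLAGS = (N=0, Z=0)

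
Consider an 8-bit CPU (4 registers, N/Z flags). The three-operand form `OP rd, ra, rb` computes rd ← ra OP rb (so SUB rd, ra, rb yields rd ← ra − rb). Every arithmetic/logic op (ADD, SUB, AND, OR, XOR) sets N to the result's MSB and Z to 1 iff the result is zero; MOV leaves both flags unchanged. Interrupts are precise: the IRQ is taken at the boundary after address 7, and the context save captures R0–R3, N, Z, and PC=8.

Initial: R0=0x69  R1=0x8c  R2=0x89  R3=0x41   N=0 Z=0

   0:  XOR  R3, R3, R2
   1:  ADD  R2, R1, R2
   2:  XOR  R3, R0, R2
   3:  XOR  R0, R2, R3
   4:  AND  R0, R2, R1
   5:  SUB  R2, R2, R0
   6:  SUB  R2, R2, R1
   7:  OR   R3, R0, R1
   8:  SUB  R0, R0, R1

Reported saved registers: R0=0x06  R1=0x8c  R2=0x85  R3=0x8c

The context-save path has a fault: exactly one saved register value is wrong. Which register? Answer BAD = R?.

BAD = R0

after  0: R0=0x69 R1=0x8c R2=0x89 R3=0xc8  N=1 Z=0
after  1: R0=0x69 R1=0x8c R2=0x15 R3=0xc8  N=0 Z=0
after  2: R0=0x69 R1=0x8c R2=0x15 R3=0x7c  N=0 Z=0
after  3: R0=0x69 R1=0x8c R2=0x15 R3=0x7c  N=0 Z=0
after  4: R0=0x04 R1=0x8c R2=0x15 R3=0x7c  N=0 Z=0
after  5: R0=0x04 R1=0x8c R2=0x11 R3=0x7c  N=0 Z=0
after  6: R0=0x04 R1=0x8c R2=0x85 R3=0x7c  N=1 Z=0
after  7: R0=0x04 R1=0x8c R2=0x85 R3=0x8c  N=1 Z=0
-- IRQ taken; context saved, return-PC = 8 --
mismatch: R0: reported 0x06 vs actual 0x04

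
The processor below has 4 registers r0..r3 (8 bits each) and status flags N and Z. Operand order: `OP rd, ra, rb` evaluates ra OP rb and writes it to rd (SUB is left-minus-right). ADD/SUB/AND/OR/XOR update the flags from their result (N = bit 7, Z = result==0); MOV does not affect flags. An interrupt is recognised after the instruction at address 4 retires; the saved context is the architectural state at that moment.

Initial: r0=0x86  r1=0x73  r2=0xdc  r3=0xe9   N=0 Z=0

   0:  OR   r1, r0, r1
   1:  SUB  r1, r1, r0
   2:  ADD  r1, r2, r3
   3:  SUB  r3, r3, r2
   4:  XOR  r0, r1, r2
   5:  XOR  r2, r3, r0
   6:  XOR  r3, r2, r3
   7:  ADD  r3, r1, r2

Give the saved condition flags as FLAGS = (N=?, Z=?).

after  0: r0=0x86 r1=0xf7 r2=0xdc r3=0xe9  N=1 Z=0
after  1: r0=0x86 r1=0x71 r2=0xdc r3=0xe9  N=0 Z=0
after  2: r0=0x86 r1=0xc5 r2=0xdc r3=0xe9  N=1 Z=0
after  3: r0=0x86 r1=0xc5 r2=0xdc r3=0x0d  N=0 Z=0
after  4: r0=0x19 r1=0xc5 r2=0xdc r3=0x0d  N=0 Z=0
-- IRQ taken; context saved, return-PC = 5 --

FLAGS = (N=0, Z=0)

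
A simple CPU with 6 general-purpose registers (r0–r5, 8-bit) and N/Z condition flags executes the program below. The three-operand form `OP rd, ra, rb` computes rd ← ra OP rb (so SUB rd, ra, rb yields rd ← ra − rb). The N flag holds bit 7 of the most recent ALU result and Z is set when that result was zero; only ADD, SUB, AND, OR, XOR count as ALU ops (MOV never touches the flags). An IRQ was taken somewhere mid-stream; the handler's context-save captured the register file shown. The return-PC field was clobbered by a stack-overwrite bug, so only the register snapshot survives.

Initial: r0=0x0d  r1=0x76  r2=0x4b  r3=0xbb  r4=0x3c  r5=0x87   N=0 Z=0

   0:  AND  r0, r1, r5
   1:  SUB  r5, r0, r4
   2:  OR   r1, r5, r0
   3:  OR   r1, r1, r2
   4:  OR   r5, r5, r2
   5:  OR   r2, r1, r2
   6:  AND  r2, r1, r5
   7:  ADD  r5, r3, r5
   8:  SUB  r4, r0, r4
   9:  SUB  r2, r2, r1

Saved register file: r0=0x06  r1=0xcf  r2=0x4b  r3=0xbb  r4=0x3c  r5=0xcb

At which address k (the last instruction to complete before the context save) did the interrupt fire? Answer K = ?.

after  0: r0=0x06 r1=0x76 r2=0x4b r3=0xbb r4=0x3c r5=0x87  N=0 Z=0
after  1: r0=0x06 r1=0x76 r2=0x4b r3=0xbb r4=0x3c r5=0xca  N=1 Z=0
after  2: r0=0x06 r1=0xce r2=0x4b r3=0xbb r4=0x3c r5=0xca  N=1 Z=0
after  3: r0=0x06 r1=0xcf r2=0x4b r3=0xbb r4=0x3c r5=0xca  N=1 Z=0
after  4: r0=0x06 r1=0xcf r2=0x4b r3=0xbb r4=0x3c r5=0xcb  N=1 Z=0
-- IRQ taken; context saved, return-PC = 5 --

K = 4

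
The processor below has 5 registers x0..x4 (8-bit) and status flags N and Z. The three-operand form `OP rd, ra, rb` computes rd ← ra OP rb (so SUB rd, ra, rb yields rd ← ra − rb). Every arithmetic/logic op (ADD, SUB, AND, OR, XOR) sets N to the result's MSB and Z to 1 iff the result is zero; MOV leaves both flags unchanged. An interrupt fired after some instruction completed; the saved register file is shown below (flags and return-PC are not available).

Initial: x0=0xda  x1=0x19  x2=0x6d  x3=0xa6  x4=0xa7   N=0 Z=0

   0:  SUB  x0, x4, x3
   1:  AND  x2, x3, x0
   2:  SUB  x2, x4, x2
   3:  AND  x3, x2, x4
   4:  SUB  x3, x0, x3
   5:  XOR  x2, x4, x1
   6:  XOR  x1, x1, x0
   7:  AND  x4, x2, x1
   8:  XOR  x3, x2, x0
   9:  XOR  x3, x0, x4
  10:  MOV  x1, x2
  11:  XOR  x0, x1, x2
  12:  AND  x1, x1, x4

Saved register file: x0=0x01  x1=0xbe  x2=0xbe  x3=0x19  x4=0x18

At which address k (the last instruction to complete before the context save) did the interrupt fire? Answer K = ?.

after  0: x0=0x01 x1=0x19 x2=0x6d x3=0xa6 x4=0xa7  N=0 Z=0
after  1: x0=0x01 x1=0x19 x2=0x00 x3=0xa6 x4=0xa7  N=0 Z=1
after  2: x0=0x01 x1=0x19 x2=0xa7 x3=0xa6 x4=0xa7  N=1 Z=0
after  3: x0=0x01 x1=0x19 x2=0xa7 x3=0xa7 x4=0xa7  N=1 Z=0
after  4: x0=0x01 x1=0x19 x2=0xa7 x3=0x5a x4=0xa7  N=0 Z=0
after  5: x0=0x01 x1=0x19 x2=0xbe x3=0x5a x4=0xa7  N=1 Z=0
after  6: x0=0x01 x1=0x18 x2=0xbe x3=0x5a x4=0xa7  N=0 Z=0
after  7: x0=0x01 x1=0x18 x2=0xbe x3=0x5a x4=0x18  N=0 Z=0
after  8: x0=0x01 x1=0x18 x2=0xbe x3=0xbf x4=0x18  N=1 Z=0
after  9: x0=0x01 x1=0x18 x2=0xbe x3=0x19 x4=0x18  N=0 Z=0
after 10: x0=0x01 x1=0xbe x2=0xbe x3=0x19 x4=0x18  N=0 Z=0
-- IRQ taken; context saved, return-PC = 11 --

K = 10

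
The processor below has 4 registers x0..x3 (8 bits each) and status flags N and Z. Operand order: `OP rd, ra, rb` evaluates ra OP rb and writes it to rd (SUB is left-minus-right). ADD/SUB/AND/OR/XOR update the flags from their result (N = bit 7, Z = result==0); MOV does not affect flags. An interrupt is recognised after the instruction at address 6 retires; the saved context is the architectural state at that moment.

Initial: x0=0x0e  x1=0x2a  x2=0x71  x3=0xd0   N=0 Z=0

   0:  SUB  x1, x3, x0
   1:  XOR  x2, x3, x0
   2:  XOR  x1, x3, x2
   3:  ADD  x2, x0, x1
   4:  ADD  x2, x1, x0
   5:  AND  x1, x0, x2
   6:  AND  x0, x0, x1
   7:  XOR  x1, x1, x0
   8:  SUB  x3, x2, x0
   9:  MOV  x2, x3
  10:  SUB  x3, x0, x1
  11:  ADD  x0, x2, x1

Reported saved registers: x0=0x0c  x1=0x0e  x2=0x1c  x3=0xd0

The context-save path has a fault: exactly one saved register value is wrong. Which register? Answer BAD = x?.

after  0: x0=0x0e x1=0xc2 x2=0x71 x3=0xd0  N=1 Z=0
after  1: x0=0x0e x1=0xc2 x2=0xde x3=0xd0  N=1 Z=0
after  2: x0=0x0e x1=0x0e x2=0xde x3=0xd0  N=0 Z=0
after  3: x0=0x0e x1=0x0e x2=0x1c x3=0xd0  N=0 Z=0
after  4: x0=0x0e x1=0x0e x2=0x1c x3=0xd0  N=0 Z=0
after  5: x0=0x0e x1=0x0c x2=0x1c x3=0xd0  N=0 Z=0
after  6: x0=0x0c x1=0x0c x2=0x1c x3=0xd0  N=0 Z=0
-- IRQ taken; context saved, return-PC = 7 --
mismatch: x1: reported 0x0e vs actual 0x0c

BAD = x1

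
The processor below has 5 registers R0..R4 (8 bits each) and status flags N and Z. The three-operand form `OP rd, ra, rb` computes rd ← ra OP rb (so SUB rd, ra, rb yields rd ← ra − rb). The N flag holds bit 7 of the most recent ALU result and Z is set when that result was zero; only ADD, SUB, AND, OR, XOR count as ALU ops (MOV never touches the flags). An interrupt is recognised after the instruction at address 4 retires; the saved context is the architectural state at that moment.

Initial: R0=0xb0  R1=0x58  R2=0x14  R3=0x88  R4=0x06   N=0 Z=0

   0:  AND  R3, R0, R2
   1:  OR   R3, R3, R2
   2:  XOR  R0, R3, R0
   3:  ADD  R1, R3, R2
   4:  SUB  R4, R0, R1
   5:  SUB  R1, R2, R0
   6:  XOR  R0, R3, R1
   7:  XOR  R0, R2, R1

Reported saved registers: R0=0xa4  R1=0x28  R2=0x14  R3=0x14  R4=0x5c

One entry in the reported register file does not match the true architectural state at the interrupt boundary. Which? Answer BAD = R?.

after  0: R0=0xb0 R1=0x58 R2=0x14 R3=0x10 R4=0x06  N=0 Z=0
after  1: R0=0xb0 R1=0x58 R2=0x14 R3=0x14 R4=0x06  N=0 Z=0
after  2: R0=0xa4 R1=0x58 R2=0x14 R3=0x14 R4=0x06  N=1 Z=0
after  3: R0=0xa4 R1=0x28 R2=0x14 R3=0x14 R4=0x06  N=0 Z=0
after  4: R0=0xa4 R1=0x28 R2=0x14 R3=0x14 R4=0x7c  N=0 Z=0
-- IRQ taken; context saved, return-PC = 5 --
mismatch: R4: reported 0x5c vs actual 0x7c

BAD = R4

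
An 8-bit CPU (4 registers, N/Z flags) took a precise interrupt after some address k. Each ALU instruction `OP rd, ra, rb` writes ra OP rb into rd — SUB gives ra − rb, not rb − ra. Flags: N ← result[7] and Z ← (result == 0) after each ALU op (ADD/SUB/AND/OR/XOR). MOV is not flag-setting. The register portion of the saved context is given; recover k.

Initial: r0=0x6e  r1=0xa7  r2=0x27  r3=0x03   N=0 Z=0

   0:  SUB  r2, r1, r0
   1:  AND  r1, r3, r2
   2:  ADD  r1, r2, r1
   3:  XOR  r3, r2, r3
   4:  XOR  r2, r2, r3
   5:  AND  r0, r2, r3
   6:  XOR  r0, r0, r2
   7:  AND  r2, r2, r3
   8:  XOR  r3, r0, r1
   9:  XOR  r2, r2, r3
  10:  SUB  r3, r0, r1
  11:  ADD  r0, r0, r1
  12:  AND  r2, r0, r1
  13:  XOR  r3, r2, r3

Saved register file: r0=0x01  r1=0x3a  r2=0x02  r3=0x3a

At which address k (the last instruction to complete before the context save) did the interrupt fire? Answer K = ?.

after  0: r0=0x6e r1=0xa7 r2=0x39 r3=0x03  N=0 Z=0
after  1: r0=0x6e r1=0x01 r2=0x39 r3=0x03  N=0 Z=0
after  2: r0=0x6e r1=0x3a r2=0x39 r3=0x03  N=0 Z=0
after  3: r0=0x6e r1=0x3a r2=0x39 r3=0x3a  N=0 Z=0
after  4: r0=0x6e r1=0x3a r2=0x03 r3=0x3a  N=0 Z=0
after  5: r0=0x02 r1=0x3a r2=0x03 r3=0x3a  N=0 Z=0
after  6: r0=0x01 r1=0x3a r2=0x03 r3=0x3a  N=0 Z=0
after  7: r0=0x01 r1=0x3a r2=0x02 r3=0x3a  N=0 Z=0
-- IRQ taken; context saved, return-PC = 8 --

K = 7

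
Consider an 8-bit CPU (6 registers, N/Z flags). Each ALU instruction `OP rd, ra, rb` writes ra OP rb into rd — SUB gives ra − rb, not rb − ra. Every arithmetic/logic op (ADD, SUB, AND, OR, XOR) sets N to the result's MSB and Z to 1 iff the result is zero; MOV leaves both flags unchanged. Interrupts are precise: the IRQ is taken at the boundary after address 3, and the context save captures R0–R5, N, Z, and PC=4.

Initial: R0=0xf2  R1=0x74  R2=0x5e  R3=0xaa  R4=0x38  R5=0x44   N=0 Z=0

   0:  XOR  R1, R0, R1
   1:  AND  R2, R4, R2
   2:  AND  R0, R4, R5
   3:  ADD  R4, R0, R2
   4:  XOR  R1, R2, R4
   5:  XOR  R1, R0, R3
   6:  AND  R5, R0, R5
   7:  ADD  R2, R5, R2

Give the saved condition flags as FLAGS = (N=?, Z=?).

after  0: R0=0xf2 R1=0x86 R2=0x5e R3=0xaa R4=0x38 R5=0x44  N=1 Z=0
after  1: R0=0xf2 R1=0x86 R2=0x18 R3=0xaa R4=0x38 R5=0x44  N=0 Z=0
after  2: R0=0x00 R1=0x86 R2=0x18 R3=0xaa R4=0x38 R5=0x44  N=0 Z=1
after  3: R0=0x00 R1=0x86 R2=0x18 R3=0xaa R4=0x18 R5=0x44  N=0 Z=0
-- IRQ taken; context saved, return-PC = 4 --

FLAGS = (N=0, Z=0)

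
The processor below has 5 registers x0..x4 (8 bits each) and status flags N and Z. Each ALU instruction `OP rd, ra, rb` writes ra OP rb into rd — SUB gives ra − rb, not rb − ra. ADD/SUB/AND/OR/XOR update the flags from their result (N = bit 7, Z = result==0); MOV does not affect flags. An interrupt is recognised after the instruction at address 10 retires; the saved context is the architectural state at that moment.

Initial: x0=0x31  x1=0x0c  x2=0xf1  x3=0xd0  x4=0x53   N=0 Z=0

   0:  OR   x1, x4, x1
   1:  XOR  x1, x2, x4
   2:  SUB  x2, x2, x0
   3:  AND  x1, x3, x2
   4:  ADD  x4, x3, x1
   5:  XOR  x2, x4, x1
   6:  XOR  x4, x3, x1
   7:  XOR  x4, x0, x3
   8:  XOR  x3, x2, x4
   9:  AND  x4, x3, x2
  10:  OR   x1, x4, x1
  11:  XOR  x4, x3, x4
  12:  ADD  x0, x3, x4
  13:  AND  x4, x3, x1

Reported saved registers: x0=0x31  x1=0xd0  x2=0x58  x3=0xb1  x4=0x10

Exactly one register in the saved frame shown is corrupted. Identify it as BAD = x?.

after  0: x0=0x31 x1=0x5f x2=0xf1 x3=0xd0 x4=0x53  N=0 Z=0
after  1: x0=0x31 x1=0xa2 x2=0xf1 x3=0xd0 x4=0x53  N=1 Z=0
after  2: x0=0x31 x1=0xa2 x2=0xc0 x3=0xd0 x4=0x53  N=1 Z=0
after  3: x0=0x31 x1=0xc0 x2=0xc0 x3=0xd0 x4=0x53  N=1 Z=0
after  4: x0=0x31 x1=0xc0 x2=0xc0 x3=0xd0 x4=0x90  N=1 Z=0
after  5: x0=0x31 x1=0xc0 x2=0x50 x3=0xd0 x4=0x90  N=0 Z=0
after  6: x0=0x31 x1=0xc0 x2=0x50 x3=0xd0 x4=0x10  N=0 Z=0
after  7: x0=0x31 x1=0xc0 x2=0x50 x3=0xd0 x4=0xe1  N=1 Z=0
after  8: x0=0x31 x1=0xc0 x2=0x50 x3=0xb1 x4=0xe1  N=1 Z=0
after  9: x0=0x31 x1=0xc0 x2=0x50 x3=0xb1 x4=0x10  N=0 Z=0
after 10: x0=0x31 x1=0xd0 x2=0x50 x3=0xb1 x4=0x10  N=1 Z=0
-- IRQ taken; context saved, return-PC = 11 --
mismatch: x2: reported 0x58 vs actual 0x50

BAD = x2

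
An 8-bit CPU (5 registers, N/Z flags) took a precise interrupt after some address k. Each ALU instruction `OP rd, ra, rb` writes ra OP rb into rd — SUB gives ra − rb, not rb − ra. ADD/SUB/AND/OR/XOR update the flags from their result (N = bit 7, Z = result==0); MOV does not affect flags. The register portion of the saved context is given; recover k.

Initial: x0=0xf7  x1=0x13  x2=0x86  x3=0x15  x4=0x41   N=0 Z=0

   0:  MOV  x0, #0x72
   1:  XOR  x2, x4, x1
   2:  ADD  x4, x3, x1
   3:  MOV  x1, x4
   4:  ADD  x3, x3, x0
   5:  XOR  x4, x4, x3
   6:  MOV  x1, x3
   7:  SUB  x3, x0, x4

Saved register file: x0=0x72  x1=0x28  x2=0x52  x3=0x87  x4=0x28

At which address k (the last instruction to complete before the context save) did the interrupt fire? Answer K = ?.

K = 4

after  0: x0=0x72 x1=0x13 x2=0x86 x3=0x15 x4=0x41  N=0 Z=0
after  1: x0=0x72 x1=0x13 x2=0x52 x3=0x15 x4=0x41  N=0 Z=0
after  2: x0=0x72 x1=0x13 x2=0x52 x3=0x15 x4=0x28  N=0 Z=0
after  3: x0=0x72 x1=0x28 x2=0x52 x3=0x15 x4=0x28  N=0 Z=0
after  4: x0=0x72 x1=0x28 x2=0x52 x3=0x87 x4=0x28  N=1 Z=0
-- IRQ taken; context saved, return-PC = 5 --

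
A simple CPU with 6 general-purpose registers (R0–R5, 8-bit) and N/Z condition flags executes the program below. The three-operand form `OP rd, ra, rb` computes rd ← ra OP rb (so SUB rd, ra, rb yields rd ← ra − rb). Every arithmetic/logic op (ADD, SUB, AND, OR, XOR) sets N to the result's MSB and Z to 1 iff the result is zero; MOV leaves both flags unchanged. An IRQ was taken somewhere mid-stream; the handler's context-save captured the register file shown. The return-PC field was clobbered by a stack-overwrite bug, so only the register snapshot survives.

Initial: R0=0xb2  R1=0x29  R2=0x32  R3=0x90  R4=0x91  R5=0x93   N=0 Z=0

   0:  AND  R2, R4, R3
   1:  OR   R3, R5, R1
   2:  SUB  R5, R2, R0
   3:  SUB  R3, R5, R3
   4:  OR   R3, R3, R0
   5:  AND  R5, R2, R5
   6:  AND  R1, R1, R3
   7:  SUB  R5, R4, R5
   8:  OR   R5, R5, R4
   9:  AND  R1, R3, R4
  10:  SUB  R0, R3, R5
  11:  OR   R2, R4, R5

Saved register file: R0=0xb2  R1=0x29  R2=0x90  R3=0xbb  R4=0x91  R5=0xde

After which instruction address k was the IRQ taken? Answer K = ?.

after  0: R0=0xb2 R1=0x29 R2=0x90 R3=0x90 R4=0x91 R5=0x93  N=1 Z=0
after  1: R0=0xb2 R1=0x29 R2=0x90 R3=0xbb R4=0x91 R5=0x93  N=1 Z=0
after  2: R0=0xb2 R1=0x29 R2=0x90 R3=0xbb R4=0x91 R5=0xde  N=1 Z=0
-- IRQ taken; context saved, return-PC = 3 --

K = 2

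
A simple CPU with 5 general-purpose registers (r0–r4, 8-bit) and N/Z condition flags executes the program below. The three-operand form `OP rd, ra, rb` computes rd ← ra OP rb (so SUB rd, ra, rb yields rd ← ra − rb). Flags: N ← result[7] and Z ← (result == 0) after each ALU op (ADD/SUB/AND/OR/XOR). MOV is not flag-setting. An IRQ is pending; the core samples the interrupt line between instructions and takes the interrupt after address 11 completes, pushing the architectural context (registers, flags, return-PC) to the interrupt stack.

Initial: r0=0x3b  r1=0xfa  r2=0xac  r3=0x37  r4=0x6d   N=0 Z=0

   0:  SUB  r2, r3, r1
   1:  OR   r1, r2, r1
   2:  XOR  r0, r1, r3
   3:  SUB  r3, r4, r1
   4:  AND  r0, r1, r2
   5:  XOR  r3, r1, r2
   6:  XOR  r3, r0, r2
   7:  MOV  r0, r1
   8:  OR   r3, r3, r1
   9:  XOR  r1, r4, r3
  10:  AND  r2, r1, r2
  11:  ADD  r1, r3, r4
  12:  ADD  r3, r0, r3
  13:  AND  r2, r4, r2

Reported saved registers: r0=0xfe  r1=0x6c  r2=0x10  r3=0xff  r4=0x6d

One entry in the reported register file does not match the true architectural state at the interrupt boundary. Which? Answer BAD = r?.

BAD = r0

after  0: r0=0x3b r1=0xfa r2=0x3d r3=0x37 r4=0x6d  N=0 Z=0
after  1: r0=0x3b r1=0xff r2=0x3d r3=0x37 r4=0x6d  N=1 Z=0
after  2: r0=0xc8 r1=0xff r2=0x3d r3=0x37 r4=0x6d  N=1 Z=0
after  3: r0=0xc8 r1=0xff r2=0x3d r3=0x6e r4=0x6d  N=0 Z=0
after  4: r0=0x3d r1=0xff r2=0x3d r3=0x6e r4=0x6d  N=0 Z=0
after  5: r0=0x3d r1=0xff r2=0x3d r3=0xc2 r4=0x6d  N=1 Z=0
after  6: r0=0x3d r1=0xff r2=0x3d r3=0x00 r4=0x6d  N=0 Z=1
after  7: r0=0xff r1=0xff r2=0x3d r3=0x00 r4=0x6d  N=0 Z=1
after  8: r0=0xff r1=0xff r2=0x3d r3=0xff r4=0x6d  N=1 Z=0
after  9: r0=0xff r1=0x92 r2=0x3d r3=0xff r4=0x6d  N=1 Z=0
after 10: r0=0xff r1=0x92 r2=0x10 r3=0xff r4=0x6d  N=0 Z=0
after 11: r0=0xff r1=0x6c r2=0x10 r3=0xff r4=0x6d  N=0 Z=0
-- IRQ taken; context saved, return-PC = 12 --
mismatch: r0: reported 0xfe vs actual 0xff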